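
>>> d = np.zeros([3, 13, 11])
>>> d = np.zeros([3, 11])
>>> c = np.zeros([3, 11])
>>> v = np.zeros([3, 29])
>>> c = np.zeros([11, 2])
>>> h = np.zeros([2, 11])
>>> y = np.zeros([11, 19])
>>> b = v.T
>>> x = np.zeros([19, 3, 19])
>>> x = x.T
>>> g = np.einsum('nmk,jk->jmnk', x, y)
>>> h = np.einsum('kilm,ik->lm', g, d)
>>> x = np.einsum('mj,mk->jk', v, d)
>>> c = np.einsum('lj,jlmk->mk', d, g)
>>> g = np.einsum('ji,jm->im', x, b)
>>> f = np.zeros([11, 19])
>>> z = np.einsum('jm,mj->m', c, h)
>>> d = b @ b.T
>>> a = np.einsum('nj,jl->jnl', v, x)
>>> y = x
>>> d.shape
(29, 29)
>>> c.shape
(19, 19)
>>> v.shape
(3, 29)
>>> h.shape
(19, 19)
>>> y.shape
(29, 11)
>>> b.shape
(29, 3)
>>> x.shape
(29, 11)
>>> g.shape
(11, 3)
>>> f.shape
(11, 19)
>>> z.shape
(19,)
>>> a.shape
(29, 3, 11)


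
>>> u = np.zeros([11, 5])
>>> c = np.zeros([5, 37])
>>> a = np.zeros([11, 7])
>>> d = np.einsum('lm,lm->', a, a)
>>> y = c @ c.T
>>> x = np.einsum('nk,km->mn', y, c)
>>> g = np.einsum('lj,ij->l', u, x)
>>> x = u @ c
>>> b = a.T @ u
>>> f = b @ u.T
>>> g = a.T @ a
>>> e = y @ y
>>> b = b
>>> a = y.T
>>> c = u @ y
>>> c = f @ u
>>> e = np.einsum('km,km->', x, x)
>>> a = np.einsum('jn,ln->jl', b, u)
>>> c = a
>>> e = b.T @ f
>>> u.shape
(11, 5)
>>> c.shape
(7, 11)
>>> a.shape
(7, 11)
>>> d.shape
()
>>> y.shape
(5, 5)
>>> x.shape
(11, 37)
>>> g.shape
(7, 7)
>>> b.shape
(7, 5)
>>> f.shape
(7, 11)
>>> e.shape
(5, 11)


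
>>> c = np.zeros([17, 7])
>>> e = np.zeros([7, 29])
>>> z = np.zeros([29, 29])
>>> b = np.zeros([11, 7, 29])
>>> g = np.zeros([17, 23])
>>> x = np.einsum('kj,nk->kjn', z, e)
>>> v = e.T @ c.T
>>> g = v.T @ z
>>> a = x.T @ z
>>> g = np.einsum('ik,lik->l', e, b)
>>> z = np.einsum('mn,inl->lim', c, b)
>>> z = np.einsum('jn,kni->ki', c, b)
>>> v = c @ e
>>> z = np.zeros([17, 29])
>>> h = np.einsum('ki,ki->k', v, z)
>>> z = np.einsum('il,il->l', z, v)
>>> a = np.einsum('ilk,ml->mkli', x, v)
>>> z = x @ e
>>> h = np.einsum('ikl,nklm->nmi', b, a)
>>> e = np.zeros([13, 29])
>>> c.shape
(17, 7)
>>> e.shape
(13, 29)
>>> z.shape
(29, 29, 29)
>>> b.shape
(11, 7, 29)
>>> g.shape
(11,)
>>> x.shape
(29, 29, 7)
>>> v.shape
(17, 29)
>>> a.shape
(17, 7, 29, 29)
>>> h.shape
(17, 29, 11)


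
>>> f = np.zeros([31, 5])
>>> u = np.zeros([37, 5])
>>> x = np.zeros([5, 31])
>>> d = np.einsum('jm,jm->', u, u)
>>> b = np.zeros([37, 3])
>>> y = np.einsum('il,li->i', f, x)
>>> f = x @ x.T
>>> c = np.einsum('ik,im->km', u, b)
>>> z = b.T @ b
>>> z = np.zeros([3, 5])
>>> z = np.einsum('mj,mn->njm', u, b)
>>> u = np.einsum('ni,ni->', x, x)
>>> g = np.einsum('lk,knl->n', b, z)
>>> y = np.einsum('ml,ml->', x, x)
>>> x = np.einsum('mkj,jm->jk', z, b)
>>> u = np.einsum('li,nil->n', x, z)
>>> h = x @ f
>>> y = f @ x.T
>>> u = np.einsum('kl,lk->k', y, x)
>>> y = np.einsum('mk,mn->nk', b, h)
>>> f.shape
(5, 5)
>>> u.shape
(5,)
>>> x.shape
(37, 5)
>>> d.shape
()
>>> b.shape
(37, 3)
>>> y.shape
(5, 3)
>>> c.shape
(5, 3)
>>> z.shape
(3, 5, 37)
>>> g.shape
(5,)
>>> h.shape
(37, 5)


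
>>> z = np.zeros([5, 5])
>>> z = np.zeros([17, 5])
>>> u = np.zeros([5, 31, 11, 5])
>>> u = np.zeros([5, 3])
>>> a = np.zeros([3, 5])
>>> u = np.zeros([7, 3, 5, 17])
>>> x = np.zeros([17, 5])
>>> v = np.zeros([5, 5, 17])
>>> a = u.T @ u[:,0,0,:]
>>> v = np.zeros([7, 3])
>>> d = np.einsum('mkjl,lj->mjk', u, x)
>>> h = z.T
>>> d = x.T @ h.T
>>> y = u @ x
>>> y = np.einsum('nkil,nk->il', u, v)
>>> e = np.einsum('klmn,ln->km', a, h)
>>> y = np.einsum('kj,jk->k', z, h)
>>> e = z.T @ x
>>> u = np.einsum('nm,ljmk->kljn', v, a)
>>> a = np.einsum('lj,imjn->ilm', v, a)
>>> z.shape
(17, 5)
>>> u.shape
(17, 17, 5, 7)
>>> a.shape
(17, 7, 5)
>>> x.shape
(17, 5)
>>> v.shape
(7, 3)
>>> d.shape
(5, 5)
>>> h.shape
(5, 17)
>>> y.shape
(17,)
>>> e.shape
(5, 5)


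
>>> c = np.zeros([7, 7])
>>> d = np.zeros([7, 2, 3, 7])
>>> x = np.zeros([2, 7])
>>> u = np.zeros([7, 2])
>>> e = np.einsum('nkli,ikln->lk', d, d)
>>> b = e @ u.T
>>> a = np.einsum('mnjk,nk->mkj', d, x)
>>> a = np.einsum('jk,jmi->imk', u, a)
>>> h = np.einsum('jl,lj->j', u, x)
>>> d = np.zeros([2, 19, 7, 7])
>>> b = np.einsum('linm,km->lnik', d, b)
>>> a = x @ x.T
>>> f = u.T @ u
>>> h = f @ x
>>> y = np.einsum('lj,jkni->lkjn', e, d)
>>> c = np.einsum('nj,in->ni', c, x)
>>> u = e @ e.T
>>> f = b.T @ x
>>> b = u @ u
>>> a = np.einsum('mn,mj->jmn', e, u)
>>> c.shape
(7, 2)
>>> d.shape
(2, 19, 7, 7)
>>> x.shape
(2, 7)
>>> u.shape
(3, 3)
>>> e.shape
(3, 2)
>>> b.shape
(3, 3)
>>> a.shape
(3, 3, 2)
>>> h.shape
(2, 7)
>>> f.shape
(3, 19, 7, 7)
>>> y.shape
(3, 19, 2, 7)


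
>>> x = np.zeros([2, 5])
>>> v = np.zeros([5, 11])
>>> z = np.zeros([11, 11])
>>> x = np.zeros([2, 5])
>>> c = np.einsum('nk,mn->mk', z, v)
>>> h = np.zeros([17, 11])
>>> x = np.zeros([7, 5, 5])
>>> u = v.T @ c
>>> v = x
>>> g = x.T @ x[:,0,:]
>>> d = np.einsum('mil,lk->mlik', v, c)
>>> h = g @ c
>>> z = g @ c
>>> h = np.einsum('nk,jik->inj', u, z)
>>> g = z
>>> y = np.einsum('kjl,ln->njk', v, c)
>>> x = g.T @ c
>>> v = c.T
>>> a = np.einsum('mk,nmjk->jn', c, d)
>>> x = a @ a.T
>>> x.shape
(5, 5)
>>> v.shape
(11, 5)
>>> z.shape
(5, 5, 11)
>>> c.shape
(5, 11)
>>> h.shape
(5, 11, 5)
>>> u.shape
(11, 11)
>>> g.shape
(5, 5, 11)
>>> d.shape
(7, 5, 5, 11)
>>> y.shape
(11, 5, 7)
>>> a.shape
(5, 7)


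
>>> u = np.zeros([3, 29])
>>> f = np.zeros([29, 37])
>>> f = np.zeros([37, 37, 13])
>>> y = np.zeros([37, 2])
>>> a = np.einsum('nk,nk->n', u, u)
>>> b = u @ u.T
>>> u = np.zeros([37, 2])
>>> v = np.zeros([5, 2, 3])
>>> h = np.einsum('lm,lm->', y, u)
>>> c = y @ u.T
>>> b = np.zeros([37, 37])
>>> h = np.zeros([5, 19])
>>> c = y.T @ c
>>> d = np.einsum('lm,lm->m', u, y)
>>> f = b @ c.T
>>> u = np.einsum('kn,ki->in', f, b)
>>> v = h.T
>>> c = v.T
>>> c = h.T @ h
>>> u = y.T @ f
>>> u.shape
(2, 2)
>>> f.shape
(37, 2)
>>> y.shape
(37, 2)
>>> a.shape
(3,)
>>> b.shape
(37, 37)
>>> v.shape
(19, 5)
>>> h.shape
(5, 19)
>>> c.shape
(19, 19)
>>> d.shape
(2,)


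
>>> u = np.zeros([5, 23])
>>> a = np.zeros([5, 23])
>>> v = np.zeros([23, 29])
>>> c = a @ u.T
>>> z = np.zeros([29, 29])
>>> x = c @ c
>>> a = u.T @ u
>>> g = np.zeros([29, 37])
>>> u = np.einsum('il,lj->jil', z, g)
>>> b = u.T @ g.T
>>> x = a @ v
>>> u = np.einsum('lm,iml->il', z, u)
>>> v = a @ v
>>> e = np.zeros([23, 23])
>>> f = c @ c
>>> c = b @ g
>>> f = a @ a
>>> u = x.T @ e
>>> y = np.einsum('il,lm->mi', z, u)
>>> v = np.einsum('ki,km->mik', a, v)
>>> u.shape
(29, 23)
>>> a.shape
(23, 23)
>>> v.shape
(29, 23, 23)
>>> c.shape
(29, 29, 37)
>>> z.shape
(29, 29)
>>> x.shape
(23, 29)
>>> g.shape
(29, 37)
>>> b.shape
(29, 29, 29)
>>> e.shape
(23, 23)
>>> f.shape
(23, 23)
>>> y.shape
(23, 29)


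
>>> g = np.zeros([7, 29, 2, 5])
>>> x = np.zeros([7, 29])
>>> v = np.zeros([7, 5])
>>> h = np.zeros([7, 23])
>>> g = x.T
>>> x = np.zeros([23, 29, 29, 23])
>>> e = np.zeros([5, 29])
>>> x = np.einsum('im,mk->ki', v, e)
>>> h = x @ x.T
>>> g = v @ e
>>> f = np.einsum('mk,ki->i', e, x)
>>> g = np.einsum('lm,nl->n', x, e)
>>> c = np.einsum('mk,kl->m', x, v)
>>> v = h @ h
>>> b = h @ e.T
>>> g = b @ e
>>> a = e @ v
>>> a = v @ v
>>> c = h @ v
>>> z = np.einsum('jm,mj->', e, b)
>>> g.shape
(29, 29)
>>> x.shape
(29, 7)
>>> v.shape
(29, 29)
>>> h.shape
(29, 29)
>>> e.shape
(5, 29)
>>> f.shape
(7,)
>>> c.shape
(29, 29)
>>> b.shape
(29, 5)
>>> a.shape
(29, 29)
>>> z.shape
()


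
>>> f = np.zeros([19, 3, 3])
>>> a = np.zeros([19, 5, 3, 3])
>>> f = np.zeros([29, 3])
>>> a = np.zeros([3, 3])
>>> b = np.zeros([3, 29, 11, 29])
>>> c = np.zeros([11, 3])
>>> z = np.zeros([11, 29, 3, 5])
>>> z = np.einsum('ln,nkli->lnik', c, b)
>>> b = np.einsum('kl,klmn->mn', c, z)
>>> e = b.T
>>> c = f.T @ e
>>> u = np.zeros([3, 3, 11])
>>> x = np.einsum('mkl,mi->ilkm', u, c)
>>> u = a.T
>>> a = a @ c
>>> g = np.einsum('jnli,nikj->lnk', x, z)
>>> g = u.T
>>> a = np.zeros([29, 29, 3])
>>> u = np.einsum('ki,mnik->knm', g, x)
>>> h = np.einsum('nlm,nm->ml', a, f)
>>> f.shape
(29, 3)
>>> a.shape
(29, 29, 3)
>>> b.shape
(29, 29)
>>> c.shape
(3, 29)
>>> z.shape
(11, 3, 29, 29)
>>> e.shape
(29, 29)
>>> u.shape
(3, 11, 29)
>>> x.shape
(29, 11, 3, 3)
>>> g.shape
(3, 3)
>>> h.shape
(3, 29)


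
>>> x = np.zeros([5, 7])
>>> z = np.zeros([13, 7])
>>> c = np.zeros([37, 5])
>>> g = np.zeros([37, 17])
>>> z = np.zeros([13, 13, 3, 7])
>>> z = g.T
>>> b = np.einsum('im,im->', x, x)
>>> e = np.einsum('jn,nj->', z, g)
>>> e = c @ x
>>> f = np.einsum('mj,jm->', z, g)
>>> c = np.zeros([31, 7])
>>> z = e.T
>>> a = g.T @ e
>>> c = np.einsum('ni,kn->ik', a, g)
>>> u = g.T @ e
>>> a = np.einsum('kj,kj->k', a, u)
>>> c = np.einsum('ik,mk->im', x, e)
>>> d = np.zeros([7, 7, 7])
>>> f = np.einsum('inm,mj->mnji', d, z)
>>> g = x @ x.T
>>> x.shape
(5, 7)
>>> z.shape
(7, 37)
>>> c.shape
(5, 37)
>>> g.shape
(5, 5)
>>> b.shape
()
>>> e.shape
(37, 7)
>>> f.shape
(7, 7, 37, 7)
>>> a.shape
(17,)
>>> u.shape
(17, 7)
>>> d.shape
(7, 7, 7)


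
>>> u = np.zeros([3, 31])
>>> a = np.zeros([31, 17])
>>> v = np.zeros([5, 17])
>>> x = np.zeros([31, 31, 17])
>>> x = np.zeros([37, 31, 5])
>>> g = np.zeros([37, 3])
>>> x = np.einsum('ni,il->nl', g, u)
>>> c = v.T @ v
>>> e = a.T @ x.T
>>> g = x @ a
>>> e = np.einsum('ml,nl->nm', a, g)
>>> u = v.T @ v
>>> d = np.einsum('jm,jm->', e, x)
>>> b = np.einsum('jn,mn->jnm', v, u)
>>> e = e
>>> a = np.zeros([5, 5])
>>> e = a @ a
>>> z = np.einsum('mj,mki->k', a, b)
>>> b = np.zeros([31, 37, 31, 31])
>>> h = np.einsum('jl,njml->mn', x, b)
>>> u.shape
(17, 17)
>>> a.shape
(5, 5)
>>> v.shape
(5, 17)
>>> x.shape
(37, 31)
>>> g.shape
(37, 17)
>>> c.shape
(17, 17)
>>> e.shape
(5, 5)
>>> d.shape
()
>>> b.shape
(31, 37, 31, 31)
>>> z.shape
(17,)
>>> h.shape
(31, 31)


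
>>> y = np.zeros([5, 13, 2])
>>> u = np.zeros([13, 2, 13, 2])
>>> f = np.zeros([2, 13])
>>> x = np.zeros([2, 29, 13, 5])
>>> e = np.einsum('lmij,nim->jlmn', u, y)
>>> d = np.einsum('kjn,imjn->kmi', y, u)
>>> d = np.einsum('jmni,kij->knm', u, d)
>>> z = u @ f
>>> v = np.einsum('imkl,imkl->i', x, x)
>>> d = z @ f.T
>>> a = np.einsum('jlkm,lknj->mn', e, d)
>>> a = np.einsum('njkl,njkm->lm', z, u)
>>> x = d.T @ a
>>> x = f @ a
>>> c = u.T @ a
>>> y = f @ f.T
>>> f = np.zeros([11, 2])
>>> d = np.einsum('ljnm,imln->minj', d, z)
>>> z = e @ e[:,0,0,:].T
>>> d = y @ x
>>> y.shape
(2, 2)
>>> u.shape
(13, 2, 13, 2)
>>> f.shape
(11, 2)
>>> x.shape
(2, 2)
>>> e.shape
(2, 13, 2, 5)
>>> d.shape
(2, 2)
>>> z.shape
(2, 13, 2, 2)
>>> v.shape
(2,)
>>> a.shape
(13, 2)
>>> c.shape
(2, 13, 2, 2)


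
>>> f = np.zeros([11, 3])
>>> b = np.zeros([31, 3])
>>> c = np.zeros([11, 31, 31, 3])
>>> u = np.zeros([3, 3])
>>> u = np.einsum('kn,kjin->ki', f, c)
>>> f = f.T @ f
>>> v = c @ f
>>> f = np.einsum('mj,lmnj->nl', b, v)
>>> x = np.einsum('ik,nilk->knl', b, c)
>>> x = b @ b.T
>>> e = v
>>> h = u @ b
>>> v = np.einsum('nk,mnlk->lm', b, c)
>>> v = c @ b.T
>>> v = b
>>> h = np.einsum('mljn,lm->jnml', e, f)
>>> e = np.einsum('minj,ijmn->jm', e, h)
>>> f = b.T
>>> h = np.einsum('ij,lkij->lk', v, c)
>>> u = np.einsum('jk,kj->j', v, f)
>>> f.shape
(3, 31)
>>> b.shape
(31, 3)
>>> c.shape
(11, 31, 31, 3)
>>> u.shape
(31,)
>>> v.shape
(31, 3)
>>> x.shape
(31, 31)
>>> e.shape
(3, 11)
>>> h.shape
(11, 31)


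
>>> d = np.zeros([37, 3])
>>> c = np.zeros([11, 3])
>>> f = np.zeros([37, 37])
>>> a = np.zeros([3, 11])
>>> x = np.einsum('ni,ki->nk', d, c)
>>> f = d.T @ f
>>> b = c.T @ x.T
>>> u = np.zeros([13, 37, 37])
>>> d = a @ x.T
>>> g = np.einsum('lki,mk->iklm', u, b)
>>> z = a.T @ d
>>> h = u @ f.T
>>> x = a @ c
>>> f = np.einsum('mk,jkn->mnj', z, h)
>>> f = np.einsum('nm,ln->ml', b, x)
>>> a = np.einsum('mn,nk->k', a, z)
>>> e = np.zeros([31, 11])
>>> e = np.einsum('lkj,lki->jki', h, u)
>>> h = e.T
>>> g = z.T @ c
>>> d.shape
(3, 37)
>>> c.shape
(11, 3)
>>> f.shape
(37, 3)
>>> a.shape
(37,)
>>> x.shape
(3, 3)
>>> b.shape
(3, 37)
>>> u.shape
(13, 37, 37)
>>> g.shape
(37, 3)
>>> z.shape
(11, 37)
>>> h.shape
(37, 37, 3)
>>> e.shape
(3, 37, 37)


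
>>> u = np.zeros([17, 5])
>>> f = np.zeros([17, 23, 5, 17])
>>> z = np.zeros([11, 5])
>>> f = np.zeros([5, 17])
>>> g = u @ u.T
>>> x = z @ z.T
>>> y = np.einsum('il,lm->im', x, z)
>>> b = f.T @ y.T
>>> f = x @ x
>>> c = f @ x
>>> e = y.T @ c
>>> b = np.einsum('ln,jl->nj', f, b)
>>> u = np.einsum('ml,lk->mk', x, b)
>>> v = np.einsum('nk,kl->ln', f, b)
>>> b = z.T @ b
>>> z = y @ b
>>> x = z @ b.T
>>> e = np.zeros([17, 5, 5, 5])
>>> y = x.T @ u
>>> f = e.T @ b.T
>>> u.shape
(11, 17)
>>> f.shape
(5, 5, 5, 5)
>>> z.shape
(11, 17)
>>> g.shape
(17, 17)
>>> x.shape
(11, 5)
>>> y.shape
(5, 17)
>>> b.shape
(5, 17)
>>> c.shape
(11, 11)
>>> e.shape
(17, 5, 5, 5)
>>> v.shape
(17, 11)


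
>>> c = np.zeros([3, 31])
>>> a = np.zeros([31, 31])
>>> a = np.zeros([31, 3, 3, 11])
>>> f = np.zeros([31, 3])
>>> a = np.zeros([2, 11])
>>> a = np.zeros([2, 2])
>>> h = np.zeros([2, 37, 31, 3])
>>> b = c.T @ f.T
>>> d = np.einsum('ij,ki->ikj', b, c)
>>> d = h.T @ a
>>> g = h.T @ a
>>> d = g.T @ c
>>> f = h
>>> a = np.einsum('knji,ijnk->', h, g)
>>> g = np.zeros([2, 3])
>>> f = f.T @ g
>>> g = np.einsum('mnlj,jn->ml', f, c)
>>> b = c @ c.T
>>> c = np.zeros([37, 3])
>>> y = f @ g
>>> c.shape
(37, 3)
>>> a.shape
()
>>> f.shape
(3, 31, 37, 3)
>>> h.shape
(2, 37, 31, 3)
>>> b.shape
(3, 3)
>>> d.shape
(2, 37, 31, 31)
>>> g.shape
(3, 37)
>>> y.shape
(3, 31, 37, 37)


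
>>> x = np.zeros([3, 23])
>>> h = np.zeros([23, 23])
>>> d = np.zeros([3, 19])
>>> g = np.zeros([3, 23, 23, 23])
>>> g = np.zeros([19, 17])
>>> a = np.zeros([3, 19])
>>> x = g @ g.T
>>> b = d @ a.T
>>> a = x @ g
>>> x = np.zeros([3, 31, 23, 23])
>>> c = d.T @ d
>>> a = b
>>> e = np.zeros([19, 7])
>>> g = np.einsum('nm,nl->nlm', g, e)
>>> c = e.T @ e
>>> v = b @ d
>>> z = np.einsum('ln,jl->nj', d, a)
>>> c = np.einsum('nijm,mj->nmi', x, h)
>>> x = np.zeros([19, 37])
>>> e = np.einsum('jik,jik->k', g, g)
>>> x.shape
(19, 37)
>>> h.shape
(23, 23)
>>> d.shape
(3, 19)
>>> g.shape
(19, 7, 17)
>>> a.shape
(3, 3)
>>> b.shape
(3, 3)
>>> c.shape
(3, 23, 31)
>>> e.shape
(17,)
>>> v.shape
(3, 19)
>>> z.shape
(19, 3)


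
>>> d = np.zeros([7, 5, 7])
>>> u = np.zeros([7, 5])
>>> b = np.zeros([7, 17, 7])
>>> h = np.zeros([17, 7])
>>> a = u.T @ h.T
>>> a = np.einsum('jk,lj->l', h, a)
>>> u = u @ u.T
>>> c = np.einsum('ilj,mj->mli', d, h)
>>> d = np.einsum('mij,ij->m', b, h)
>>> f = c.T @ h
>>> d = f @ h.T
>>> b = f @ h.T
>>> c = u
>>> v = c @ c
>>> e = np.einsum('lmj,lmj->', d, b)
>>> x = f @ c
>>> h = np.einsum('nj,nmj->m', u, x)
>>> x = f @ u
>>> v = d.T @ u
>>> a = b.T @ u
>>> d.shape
(7, 5, 17)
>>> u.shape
(7, 7)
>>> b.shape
(7, 5, 17)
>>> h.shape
(5,)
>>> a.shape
(17, 5, 7)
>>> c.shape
(7, 7)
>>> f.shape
(7, 5, 7)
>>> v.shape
(17, 5, 7)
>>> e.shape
()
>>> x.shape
(7, 5, 7)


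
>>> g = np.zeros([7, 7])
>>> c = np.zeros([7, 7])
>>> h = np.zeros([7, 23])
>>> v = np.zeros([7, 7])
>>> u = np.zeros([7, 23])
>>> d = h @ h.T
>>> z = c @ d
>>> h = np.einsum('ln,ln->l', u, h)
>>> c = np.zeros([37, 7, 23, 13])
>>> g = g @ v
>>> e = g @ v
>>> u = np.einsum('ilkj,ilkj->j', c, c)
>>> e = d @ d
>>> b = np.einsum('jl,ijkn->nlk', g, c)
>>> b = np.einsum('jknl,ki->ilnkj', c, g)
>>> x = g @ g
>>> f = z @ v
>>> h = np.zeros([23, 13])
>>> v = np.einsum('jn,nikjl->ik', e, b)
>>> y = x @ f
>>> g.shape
(7, 7)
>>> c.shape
(37, 7, 23, 13)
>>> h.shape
(23, 13)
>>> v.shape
(13, 23)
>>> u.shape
(13,)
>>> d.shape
(7, 7)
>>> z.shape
(7, 7)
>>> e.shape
(7, 7)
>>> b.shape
(7, 13, 23, 7, 37)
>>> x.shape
(7, 7)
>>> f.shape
(7, 7)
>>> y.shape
(7, 7)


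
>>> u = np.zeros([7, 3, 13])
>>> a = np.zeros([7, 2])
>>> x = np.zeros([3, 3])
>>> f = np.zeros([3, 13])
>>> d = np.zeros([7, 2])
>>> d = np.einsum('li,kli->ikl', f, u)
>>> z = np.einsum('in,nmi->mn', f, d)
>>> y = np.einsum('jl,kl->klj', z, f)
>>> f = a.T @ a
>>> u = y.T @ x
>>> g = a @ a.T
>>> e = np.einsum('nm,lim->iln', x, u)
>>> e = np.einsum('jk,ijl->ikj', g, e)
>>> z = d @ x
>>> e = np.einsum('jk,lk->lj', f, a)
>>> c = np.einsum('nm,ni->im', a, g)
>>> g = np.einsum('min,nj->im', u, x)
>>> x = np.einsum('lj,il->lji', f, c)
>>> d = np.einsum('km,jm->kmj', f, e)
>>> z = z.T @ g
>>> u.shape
(7, 13, 3)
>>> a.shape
(7, 2)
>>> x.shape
(2, 2, 7)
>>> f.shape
(2, 2)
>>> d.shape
(2, 2, 7)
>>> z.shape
(3, 7, 7)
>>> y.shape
(3, 13, 7)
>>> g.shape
(13, 7)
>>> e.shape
(7, 2)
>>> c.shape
(7, 2)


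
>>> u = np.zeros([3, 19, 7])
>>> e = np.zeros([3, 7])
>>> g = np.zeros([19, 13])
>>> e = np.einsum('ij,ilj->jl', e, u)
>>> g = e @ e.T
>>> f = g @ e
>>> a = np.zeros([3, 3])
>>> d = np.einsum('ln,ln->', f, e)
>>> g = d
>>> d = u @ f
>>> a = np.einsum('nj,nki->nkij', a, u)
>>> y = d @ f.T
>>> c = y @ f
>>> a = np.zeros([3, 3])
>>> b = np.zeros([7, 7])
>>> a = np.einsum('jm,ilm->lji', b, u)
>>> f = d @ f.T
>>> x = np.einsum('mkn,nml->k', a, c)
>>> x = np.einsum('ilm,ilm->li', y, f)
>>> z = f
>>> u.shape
(3, 19, 7)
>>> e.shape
(7, 19)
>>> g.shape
()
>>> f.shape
(3, 19, 7)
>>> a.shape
(19, 7, 3)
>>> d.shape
(3, 19, 19)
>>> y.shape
(3, 19, 7)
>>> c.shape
(3, 19, 19)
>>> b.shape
(7, 7)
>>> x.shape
(19, 3)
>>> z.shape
(3, 19, 7)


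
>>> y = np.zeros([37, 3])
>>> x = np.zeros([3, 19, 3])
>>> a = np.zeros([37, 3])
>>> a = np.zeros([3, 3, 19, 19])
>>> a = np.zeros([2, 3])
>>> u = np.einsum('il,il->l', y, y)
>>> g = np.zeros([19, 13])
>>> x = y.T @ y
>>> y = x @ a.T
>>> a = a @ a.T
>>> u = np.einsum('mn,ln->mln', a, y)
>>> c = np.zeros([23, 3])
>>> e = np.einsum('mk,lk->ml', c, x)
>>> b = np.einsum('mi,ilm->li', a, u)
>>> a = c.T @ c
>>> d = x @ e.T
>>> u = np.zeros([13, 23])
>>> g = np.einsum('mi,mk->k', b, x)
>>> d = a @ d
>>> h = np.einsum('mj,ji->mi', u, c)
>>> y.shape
(3, 2)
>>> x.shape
(3, 3)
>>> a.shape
(3, 3)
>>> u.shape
(13, 23)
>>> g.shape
(3,)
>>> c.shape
(23, 3)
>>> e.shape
(23, 3)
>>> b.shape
(3, 2)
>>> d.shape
(3, 23)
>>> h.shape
(13, 3)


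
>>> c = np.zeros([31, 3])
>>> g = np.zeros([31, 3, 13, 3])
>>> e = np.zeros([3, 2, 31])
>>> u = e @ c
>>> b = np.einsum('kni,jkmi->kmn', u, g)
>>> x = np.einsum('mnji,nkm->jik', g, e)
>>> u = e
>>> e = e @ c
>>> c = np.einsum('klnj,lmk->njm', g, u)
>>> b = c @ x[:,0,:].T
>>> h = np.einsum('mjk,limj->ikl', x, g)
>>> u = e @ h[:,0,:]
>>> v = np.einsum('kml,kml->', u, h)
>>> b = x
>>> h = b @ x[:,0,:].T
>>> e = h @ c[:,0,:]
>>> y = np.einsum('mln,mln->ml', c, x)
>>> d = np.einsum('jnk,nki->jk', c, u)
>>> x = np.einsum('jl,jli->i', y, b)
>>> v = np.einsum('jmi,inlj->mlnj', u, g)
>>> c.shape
(13, 3, 2)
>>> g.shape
(31, 3, 13, 3)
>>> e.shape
(13, 3, 2)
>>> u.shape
(3, 2, 31)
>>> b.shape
(13, 3, 2)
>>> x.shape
(2,)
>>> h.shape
(13, 3, 13)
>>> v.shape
(2, 13, 3, 3)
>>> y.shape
(13, 3)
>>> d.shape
(13, 2)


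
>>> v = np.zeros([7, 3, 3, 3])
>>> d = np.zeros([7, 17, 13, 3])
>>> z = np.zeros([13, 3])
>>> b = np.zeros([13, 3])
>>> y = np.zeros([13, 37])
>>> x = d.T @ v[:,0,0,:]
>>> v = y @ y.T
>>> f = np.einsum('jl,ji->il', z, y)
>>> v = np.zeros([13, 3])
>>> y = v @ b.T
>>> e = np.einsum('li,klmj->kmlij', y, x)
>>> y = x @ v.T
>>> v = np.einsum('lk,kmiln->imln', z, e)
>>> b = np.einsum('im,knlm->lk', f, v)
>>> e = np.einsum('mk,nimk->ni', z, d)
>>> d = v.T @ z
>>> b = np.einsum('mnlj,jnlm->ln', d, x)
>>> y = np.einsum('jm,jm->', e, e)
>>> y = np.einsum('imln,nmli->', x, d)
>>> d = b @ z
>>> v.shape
(13, 17, 13, 3)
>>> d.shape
(17, 3)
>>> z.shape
(13, 3)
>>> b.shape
(17, 13)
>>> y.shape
()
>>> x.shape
(3, 13, 17, 3)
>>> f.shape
(37, 3)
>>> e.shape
(7, 17)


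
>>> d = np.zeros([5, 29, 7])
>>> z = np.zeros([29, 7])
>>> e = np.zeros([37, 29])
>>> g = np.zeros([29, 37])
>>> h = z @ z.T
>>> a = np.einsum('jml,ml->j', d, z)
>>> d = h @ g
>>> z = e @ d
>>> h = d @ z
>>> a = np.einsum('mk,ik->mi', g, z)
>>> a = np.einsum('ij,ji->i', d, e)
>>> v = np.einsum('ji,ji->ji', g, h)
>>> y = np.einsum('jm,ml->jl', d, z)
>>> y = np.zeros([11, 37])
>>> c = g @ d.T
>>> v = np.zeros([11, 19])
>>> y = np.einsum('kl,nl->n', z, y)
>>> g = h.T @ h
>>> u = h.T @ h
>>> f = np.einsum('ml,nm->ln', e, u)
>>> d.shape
(29, 37)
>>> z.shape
(37, 37)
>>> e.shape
(37, 29)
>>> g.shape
(37, 37)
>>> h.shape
(29, 37)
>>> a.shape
(29,)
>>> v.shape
(11, 19)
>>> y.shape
(11,)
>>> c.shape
(29, 29)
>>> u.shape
(37, 37)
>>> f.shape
(29, 37)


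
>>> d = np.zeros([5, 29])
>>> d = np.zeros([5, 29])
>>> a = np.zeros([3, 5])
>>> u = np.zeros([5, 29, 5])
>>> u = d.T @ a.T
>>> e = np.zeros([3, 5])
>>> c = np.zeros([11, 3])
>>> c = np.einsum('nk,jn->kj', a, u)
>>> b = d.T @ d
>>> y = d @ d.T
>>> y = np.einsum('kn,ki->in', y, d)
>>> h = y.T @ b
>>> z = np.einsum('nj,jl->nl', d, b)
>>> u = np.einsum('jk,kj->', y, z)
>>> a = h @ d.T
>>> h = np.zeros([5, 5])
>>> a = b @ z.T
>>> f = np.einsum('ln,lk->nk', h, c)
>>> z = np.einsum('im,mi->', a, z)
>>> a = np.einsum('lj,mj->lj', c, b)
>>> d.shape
(5, 29)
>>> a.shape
(5, 29)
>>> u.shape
()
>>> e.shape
(3, 5)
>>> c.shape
(5, 29)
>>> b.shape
(29, 29)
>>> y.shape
(29, 5)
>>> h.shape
(5, 5)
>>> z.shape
()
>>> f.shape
(5, 29)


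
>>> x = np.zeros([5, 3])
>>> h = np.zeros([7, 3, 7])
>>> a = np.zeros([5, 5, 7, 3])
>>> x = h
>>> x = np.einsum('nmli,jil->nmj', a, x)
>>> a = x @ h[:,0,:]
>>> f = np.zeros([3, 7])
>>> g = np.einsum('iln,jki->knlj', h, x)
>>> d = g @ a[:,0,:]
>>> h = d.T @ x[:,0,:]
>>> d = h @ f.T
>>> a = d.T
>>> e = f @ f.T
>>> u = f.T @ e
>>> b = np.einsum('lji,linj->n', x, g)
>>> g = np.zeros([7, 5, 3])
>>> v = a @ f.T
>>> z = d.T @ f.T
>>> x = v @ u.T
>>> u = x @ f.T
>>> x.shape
(3, 7, 3, 7)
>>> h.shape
(7, 3, 7, 7)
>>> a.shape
(3, 7, 3, 7)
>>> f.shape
(3, 7)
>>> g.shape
(7, 5, 3)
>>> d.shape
(7, 3, 7, 3)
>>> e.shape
(3, 3)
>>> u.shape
(3, 7, 3, 3)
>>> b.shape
(3,)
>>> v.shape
(3, 7, 3, 3)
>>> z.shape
(3, 7, 3, 3)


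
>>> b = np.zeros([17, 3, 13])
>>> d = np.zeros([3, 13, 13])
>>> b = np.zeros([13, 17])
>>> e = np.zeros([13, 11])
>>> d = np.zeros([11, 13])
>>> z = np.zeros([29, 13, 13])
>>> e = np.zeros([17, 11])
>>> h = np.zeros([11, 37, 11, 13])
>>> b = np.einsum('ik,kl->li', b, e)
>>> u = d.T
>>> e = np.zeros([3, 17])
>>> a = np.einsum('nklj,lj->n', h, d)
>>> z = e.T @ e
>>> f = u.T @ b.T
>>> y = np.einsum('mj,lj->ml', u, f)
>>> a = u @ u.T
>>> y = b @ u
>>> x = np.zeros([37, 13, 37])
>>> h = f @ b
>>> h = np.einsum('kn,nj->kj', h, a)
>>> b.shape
(11, 13)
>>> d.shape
(11, 13)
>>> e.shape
(3, 17)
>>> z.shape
(17, 17)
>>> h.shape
(11, 13)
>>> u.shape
(13, 11)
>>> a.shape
(13, 13)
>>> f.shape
(11, 11)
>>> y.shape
(11, 11)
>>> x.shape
(37, 13, 37)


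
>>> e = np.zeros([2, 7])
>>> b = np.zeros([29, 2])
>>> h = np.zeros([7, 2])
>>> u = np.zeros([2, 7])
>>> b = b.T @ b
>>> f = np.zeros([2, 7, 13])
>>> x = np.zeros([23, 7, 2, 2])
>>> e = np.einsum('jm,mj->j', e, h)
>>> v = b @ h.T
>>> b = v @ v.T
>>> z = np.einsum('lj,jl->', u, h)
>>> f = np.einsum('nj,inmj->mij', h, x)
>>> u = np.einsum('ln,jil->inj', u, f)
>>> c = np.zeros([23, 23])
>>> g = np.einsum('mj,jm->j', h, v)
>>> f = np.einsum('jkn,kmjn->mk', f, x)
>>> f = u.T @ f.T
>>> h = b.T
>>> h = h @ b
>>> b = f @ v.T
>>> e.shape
(2,)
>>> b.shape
(2, 7, 2)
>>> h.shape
(2, 2)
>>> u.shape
(23, 7, 2)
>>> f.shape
(2, 7, 7)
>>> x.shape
(23, 7, 2, 2)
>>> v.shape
(2, 7)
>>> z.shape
()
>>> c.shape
(23, 23)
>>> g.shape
(2,)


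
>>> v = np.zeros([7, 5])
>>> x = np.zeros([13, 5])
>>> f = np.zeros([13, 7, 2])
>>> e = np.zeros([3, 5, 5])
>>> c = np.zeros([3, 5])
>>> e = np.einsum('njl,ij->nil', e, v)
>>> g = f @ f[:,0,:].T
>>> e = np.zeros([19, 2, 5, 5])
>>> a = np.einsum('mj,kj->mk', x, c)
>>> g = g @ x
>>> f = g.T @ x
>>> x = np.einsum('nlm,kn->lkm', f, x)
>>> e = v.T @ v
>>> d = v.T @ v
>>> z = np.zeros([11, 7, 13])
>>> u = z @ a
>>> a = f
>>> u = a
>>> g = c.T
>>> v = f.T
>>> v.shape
(5, 7, 5)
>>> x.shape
(7, 13, 5)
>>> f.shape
(5, 7, 5)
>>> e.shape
(5, 5)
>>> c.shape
(3, 5)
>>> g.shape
(5, 3)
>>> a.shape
(5, 7, 5)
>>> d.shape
(5, 5)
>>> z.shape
(11, 7, 13)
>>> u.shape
(5, 7, 5)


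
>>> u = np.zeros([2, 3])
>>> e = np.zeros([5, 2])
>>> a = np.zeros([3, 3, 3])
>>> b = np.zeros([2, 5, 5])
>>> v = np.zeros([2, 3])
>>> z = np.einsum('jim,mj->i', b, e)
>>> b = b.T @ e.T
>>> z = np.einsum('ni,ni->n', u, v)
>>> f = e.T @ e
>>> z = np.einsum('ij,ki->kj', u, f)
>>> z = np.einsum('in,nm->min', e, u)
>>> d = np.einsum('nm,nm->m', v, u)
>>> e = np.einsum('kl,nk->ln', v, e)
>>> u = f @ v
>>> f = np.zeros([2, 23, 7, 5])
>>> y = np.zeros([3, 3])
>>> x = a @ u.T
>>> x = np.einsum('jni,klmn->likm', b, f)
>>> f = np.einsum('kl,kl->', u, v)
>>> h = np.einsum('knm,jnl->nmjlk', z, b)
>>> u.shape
(2, 3)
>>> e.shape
(3, 5)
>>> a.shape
(3, 3, 3)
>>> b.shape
(5, 5, 5)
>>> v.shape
(2, 3)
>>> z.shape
(3, 5, 2)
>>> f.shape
()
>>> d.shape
(3,)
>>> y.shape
(3, 3)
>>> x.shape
(23, 5, 2, 7)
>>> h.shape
(5, 2, 5, 5, 3)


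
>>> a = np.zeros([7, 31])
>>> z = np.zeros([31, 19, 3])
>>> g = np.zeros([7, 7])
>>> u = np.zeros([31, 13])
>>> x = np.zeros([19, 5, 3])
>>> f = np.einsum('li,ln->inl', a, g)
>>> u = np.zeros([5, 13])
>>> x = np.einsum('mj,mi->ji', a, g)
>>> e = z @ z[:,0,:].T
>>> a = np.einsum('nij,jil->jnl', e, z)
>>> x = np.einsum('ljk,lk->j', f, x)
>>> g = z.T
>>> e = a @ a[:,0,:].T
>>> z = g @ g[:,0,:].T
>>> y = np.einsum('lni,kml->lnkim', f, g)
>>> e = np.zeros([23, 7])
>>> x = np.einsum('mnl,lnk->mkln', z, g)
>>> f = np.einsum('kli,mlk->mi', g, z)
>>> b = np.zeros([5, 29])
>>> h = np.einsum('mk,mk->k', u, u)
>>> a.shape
(31, 31, 3)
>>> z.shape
(3, 19, 3)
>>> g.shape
(3, 19, 31)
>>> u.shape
(5, 13)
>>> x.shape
(3, 31, 3, 19)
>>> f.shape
(3, 31)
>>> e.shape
(23, 7)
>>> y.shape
(31, 7, 3, 7, 19)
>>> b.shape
(5, 29)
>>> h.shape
(13,)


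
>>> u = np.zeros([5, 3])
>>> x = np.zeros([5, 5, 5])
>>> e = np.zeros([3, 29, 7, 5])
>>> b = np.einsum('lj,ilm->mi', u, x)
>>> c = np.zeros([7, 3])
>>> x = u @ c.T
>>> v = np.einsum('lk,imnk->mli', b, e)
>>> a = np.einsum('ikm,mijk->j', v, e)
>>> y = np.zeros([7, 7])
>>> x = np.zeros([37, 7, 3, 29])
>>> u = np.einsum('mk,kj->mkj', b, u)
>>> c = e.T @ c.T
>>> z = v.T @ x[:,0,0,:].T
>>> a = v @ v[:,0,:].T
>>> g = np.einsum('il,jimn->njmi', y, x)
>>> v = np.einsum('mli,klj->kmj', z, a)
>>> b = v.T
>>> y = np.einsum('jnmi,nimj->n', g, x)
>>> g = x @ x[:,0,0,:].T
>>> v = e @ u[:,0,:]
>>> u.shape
(5, 5, 3)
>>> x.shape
(37, 7, 3, 29)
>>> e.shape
(3, 29, 7, 5)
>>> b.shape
(29, 3, 29)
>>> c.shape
(5, 7, 29, 7)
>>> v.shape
(3, 29, 7, 3)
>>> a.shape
(29, 5, 29)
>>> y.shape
(37,)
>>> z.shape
(3, 5, 37)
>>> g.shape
(37, 7, 3, 37)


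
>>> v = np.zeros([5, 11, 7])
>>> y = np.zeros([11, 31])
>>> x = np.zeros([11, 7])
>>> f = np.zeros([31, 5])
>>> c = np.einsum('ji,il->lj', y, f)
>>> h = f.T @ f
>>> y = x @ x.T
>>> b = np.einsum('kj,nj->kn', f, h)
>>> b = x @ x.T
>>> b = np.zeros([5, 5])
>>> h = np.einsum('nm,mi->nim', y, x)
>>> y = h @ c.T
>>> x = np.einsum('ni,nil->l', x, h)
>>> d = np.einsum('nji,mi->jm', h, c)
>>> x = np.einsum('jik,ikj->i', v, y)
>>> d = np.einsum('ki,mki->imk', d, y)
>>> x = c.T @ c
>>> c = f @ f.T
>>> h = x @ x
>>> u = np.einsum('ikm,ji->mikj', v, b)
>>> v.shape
(5, 11, 7)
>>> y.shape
(11, 7, 5)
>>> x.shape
(11, 11)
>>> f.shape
(31, 5)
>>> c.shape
(31, 31)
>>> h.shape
(11, 11)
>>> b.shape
(5, 5)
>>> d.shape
(5, 11, 7)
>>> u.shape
(7, 5, 11, 5)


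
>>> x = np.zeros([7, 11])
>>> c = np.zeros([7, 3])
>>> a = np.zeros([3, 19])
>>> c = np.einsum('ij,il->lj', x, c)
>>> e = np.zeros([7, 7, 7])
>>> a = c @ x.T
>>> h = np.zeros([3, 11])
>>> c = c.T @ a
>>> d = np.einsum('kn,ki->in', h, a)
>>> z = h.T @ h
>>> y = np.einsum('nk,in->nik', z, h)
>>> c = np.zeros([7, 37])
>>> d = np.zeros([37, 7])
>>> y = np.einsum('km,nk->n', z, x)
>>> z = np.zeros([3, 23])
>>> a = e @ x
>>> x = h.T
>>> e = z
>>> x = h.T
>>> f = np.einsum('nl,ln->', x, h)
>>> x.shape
(11, 3)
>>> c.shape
(7, 37)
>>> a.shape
(7, 7, 11)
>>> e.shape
(3, 23)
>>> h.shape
(3, 11)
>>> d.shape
(37, 7)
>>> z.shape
(3, 23)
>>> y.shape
(7,)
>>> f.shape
()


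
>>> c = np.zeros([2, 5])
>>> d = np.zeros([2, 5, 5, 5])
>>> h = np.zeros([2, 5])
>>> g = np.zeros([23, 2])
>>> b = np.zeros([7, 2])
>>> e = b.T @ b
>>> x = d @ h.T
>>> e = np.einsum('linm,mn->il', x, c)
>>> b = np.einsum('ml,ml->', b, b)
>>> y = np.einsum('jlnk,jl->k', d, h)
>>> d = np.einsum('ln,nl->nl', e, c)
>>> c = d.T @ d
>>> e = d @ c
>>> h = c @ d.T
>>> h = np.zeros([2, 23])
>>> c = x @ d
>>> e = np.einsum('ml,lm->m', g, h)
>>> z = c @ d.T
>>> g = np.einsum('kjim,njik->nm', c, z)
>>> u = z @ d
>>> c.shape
(2, 5, 5, 5)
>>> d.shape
(2, 5)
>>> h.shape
(2, 23)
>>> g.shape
(2, 5)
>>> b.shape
()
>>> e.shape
(23,)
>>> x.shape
(2, 5, 5, 2)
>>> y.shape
(5,)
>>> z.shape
(2, 5, 5, 2)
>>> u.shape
(2, 5, 5, 5)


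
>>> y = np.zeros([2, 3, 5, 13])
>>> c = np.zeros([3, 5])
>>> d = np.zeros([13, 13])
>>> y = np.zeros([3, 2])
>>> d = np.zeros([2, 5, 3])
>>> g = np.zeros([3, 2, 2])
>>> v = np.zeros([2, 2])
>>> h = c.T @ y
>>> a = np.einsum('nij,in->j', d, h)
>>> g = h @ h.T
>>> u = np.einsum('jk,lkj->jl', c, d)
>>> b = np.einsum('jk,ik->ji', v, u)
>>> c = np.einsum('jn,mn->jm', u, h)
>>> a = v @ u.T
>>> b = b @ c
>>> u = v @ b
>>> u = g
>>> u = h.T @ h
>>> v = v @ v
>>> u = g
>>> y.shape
(3, 2)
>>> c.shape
(3, 5)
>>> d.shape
(2, 5, 3)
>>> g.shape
(5, 5)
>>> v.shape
(2, 2)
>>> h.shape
(5, 2)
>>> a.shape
(2, 3)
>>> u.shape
(5, 5)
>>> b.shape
(2, 5)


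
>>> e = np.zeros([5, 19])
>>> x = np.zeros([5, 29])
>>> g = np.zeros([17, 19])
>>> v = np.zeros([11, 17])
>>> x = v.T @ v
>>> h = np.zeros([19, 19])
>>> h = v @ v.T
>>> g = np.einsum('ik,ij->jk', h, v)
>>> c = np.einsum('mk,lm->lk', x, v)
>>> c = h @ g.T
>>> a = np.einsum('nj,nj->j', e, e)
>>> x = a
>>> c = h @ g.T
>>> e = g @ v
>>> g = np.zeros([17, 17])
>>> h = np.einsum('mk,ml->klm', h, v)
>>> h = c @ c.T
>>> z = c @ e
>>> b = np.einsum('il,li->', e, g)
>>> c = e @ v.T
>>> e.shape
(17, 17)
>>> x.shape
(19,)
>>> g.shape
(17, 17)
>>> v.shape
(11, 17)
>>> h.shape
(11, 11)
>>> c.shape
(17, 11)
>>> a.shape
(19,)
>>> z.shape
(11, 17)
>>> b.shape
()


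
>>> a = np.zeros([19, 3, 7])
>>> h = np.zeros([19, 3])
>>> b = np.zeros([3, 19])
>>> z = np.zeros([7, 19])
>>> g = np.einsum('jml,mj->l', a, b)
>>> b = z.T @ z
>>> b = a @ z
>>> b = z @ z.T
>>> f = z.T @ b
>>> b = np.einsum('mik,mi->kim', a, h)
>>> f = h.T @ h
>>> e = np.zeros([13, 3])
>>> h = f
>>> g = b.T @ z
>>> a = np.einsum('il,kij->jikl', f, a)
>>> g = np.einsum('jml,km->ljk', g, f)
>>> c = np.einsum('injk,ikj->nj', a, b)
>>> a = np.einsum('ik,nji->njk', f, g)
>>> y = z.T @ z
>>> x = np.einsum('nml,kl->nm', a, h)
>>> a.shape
(19, 19, 3)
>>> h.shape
(3, 3)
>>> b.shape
(7, 3, 19)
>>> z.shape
(7, 19)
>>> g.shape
(19, 19, 3)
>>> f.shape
(3, 3)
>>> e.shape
(13, 3)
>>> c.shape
(3, 19)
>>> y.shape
(19, 19)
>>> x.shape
(19, 19)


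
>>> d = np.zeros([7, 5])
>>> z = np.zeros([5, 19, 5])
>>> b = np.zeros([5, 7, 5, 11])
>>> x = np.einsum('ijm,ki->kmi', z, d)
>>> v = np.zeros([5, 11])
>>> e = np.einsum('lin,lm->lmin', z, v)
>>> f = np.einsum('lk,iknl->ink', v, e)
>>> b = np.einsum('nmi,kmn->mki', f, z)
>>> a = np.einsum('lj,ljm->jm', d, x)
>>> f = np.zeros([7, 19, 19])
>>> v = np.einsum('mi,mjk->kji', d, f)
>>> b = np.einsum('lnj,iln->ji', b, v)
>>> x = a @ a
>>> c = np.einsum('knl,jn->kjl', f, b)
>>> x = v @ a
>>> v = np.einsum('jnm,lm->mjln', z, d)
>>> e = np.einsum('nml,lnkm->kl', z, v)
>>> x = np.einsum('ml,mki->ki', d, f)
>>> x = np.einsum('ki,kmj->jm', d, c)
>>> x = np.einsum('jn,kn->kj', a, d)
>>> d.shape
(7, 5)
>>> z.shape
(5, 19, 5)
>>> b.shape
(11, 19)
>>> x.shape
(7, 5)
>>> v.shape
(5, 5, 7, 19)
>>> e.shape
(7, 5)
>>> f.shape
(7, 19, 19)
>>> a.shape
(5, 5)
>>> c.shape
(7, 11, 19)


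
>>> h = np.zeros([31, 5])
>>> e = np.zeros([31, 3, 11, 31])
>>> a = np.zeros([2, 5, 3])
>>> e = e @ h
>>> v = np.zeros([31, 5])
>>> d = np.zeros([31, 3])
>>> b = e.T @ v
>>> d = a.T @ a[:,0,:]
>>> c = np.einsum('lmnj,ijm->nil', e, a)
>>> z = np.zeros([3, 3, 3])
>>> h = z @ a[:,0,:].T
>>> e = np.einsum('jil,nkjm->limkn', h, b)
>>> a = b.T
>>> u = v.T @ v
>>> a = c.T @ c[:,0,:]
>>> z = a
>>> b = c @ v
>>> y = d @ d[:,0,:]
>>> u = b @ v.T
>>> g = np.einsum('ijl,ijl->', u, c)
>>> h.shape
(3, 3, 2)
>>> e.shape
(2, 3, 5, 11, 5)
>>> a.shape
(31, 2, 31)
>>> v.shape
(31, 5)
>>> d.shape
(3, 5, 3)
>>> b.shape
(11, 2, 5)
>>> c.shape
(11, 2, 31)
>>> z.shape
(31, 2, 31)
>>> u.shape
(11, 2, 31)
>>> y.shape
(3, 5, 3)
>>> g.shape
()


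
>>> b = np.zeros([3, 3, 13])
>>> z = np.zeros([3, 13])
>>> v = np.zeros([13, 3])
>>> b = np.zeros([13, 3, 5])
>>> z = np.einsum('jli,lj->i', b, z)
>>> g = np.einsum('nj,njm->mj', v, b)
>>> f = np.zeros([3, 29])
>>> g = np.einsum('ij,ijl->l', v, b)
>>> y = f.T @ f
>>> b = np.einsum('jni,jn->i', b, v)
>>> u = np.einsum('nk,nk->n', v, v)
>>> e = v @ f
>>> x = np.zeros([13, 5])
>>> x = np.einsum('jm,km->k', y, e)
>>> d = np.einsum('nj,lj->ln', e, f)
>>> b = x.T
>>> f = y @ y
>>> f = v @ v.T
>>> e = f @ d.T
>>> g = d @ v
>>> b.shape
(13,)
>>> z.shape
(5,)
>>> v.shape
(13, 3)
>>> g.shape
(3, 3)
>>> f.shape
(13, 13)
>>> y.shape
(29, 29)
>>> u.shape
(13,)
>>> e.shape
(13, 3)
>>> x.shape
(13,)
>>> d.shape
(3, 13)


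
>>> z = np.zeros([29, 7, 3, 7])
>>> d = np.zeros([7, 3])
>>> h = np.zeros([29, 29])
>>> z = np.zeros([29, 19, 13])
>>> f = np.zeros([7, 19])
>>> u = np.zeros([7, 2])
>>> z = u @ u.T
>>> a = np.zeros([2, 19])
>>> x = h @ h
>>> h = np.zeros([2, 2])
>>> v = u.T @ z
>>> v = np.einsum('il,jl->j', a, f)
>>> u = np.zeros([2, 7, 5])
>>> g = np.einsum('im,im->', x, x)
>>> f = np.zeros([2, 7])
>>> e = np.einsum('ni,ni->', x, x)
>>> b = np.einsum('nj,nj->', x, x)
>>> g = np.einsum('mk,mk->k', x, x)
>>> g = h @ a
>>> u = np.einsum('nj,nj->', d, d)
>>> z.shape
(7, 7)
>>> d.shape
(7, 3)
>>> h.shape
(2, 2)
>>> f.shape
(2, 7)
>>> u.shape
()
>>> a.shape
(2, 19)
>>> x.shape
(29, 29)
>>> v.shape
(7,)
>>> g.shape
(2, 19)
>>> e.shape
()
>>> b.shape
()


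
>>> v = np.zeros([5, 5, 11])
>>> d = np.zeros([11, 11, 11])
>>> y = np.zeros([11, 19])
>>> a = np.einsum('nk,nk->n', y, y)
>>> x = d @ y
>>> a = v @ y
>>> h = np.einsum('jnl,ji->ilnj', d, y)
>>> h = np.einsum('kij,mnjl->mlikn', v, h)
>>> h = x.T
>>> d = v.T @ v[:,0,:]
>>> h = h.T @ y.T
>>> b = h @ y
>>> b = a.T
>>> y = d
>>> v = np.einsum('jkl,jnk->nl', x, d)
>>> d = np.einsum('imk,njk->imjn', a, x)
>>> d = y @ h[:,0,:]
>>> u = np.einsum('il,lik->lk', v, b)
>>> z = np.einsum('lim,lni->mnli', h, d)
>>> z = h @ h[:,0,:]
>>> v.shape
(5, 19)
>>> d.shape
(11, 5, 11)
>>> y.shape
(11, 5, 11)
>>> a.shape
(5, 5, 19)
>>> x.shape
(11, 11, 19)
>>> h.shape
(11, 11, 11)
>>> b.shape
(19, 5, 5)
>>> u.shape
(19, 5)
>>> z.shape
(11, 11, 11)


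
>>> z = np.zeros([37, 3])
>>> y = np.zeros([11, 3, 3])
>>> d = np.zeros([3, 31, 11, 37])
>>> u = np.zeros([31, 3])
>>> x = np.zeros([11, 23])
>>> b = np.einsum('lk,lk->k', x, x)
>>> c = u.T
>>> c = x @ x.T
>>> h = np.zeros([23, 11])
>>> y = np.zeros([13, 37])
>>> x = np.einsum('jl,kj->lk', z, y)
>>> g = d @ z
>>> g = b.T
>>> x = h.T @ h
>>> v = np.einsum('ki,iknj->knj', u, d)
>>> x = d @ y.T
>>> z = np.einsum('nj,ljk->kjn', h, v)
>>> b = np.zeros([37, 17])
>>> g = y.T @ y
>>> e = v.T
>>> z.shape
(37, 11, 23)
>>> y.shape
(13, 37)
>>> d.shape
(3, 31, 11, 37)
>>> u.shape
(31, 3)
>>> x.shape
(3, 31, 11, 13)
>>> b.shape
(37, 17)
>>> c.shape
(11, 11)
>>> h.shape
(23, 11)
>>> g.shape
(37, 37)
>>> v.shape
(31, 11, 37)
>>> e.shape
(37, 11, 31)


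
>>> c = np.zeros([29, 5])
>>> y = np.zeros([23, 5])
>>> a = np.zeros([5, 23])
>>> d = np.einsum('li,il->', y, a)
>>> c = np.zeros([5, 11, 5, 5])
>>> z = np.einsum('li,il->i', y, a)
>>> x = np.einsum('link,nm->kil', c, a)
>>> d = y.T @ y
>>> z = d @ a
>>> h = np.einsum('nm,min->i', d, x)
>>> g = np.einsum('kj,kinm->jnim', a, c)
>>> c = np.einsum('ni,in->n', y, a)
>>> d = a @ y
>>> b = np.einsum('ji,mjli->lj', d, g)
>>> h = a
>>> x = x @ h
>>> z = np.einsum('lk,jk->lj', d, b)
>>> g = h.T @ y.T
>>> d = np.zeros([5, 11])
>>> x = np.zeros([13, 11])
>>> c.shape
(23,)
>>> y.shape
(23, 5)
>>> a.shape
(5, 23)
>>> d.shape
(5, 11)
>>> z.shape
(5, 11)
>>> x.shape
(13, 11)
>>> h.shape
(5, 23)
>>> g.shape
(23, 23)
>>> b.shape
(11, 5)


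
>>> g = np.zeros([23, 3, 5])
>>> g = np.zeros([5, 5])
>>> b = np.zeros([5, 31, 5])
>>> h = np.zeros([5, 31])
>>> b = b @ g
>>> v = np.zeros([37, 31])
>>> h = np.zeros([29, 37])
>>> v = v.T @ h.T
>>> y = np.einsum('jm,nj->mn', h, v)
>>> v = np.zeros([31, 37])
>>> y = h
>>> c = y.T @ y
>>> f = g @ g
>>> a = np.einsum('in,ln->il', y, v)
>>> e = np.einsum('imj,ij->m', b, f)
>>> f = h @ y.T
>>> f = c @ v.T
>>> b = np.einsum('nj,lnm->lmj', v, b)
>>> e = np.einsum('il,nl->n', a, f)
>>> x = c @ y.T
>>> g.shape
(5, 5)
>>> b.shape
(5, 5, 37)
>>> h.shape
(29, 37)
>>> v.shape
(31, 37)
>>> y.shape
(29, 37)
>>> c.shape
(37, 37)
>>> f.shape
(37, 31)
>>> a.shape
(29, 31)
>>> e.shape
(37,)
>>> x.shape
(37, 29)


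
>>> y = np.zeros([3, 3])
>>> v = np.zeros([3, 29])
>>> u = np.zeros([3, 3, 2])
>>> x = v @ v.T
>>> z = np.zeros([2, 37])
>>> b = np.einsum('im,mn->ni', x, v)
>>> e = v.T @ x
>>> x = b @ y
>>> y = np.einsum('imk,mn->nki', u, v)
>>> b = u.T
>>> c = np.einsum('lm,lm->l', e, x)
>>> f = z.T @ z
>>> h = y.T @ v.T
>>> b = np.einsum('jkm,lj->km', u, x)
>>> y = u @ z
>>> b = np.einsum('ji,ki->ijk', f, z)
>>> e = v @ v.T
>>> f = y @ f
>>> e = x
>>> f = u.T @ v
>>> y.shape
(3, 3, 37)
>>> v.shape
(3, 29)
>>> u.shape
(3, 3, 2)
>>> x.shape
(29, 3)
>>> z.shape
(2, 37)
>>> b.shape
(37, 37, 2)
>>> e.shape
(29, 3)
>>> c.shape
(29,)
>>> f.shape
(2, 3, 29)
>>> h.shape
(3, 2, 3)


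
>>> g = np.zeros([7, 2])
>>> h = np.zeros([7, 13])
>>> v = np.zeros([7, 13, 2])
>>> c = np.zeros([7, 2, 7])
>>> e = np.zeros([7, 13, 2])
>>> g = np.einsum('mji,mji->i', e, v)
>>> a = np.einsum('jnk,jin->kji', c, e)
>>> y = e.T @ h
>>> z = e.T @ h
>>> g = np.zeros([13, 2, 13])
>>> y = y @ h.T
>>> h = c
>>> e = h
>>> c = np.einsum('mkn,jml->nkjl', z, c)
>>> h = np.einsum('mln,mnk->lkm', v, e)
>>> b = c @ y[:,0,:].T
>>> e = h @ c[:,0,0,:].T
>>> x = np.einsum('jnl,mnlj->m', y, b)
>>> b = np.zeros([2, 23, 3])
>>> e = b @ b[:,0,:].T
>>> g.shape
(13, 2, 13)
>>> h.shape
(13, 7, 7)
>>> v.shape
(7, 13, 2)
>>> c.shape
(13, 13, 7, 7)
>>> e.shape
(2, 23, 2)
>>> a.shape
(7, 7, 13)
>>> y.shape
(2, 13, 7)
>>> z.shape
(2, 13, 13)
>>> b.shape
(2, 23, 3)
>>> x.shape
(13,)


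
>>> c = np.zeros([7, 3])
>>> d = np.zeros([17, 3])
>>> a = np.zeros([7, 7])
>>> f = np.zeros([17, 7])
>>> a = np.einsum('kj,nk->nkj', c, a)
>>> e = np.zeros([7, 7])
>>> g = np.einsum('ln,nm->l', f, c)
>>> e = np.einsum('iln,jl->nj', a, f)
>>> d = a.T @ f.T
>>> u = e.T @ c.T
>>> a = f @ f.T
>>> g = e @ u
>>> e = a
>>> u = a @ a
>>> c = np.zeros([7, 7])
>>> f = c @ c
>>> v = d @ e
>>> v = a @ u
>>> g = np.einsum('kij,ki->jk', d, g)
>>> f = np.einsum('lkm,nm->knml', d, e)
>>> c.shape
(7, 7)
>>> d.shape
(3, 7, 17)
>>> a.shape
(17, 17)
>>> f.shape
(7, 17, 17, 3)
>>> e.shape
(17, 17)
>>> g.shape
(17, 3)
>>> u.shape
(17, 17)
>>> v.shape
(17, 17)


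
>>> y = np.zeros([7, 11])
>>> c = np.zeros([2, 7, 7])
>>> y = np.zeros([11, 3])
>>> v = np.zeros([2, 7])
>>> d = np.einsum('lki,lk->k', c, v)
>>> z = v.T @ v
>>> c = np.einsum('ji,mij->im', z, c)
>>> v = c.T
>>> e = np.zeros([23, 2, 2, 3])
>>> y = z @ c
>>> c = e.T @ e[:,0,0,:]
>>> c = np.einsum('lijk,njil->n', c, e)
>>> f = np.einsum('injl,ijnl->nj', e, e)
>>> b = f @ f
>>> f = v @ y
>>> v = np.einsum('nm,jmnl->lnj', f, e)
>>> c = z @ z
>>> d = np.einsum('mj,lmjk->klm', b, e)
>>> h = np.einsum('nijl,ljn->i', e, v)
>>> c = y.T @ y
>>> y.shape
(7, 2)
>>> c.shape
(2, 2)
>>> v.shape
(3, 2, 23)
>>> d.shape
(3, 23, 2)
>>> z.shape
(7, 7)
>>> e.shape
(23, 2, 2, 3)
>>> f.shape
(2, 2)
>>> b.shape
(2, 2)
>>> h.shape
(2,)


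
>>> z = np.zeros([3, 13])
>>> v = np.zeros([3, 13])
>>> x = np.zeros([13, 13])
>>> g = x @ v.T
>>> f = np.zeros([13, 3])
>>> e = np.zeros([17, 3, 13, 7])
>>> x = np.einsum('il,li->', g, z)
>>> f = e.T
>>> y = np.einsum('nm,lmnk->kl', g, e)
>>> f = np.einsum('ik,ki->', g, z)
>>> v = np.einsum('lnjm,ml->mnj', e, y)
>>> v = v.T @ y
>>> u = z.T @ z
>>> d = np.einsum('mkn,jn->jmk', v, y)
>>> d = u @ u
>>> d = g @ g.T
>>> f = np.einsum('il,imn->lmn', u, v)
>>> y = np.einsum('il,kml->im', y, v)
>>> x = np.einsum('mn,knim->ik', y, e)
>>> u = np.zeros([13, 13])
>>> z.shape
(3, 13)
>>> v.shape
(13, 3, 17)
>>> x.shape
(13, 17)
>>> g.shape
(13, 3)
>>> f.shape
(13, 3, 17)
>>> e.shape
(17, 3, 13, 7)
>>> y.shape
(7, 3)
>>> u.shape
(13, 13)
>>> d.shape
(13, 13)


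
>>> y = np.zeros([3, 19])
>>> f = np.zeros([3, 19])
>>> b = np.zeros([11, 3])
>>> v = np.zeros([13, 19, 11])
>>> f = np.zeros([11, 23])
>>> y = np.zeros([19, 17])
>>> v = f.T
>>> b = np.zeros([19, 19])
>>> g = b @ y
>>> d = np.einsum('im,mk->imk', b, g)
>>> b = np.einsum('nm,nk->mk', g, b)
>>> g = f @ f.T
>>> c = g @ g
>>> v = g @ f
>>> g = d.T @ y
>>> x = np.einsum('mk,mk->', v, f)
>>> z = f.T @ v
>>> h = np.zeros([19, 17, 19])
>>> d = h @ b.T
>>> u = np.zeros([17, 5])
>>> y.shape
(19, 17)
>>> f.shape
(11, 23)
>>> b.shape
(17, 19)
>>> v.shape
(11, 23)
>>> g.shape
(17, 19, 17)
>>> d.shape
(19, 17, 17)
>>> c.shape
(11, 11)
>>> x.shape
()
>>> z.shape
(23, 23)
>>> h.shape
(19, 17, 19)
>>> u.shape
(17, 5)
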